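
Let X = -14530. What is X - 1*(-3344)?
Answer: -11186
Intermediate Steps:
X - 1*(-3344) = -14530 - 1*(-3344) = -14530 + 3344 = -11186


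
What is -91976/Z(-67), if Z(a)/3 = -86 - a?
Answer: 91976/57 ≈ 1613.6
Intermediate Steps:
Z(a) = -258 - 3*a (Z(a) = 3*(-86 - a) = -258 - 3*a)
-91976/Z(-67) = -91976/(-258 - 3*(-67)) = -91976/(-258 + 201) = -91976/(-57) = -91976*(-1/57) = 91976/57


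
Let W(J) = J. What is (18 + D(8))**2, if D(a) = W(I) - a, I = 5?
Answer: 225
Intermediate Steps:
D(a) = 5 - a
(18 + D(8))**2 = (18 + (5 - 1*8))**2 = (18 + (5 - 8))**2 = (18 - 3)**2 = 15**2 = 225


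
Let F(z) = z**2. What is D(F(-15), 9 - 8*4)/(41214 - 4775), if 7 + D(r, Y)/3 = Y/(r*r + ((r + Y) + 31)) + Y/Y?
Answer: -915513/1853214662 ≈ -0.00049401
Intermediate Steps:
D(r, Y) = -18 + 3*Y/(31 + Y + r + r**2) (D(r, Y) = -21 + 3*(Y/(r*r + ((r + Y) + 31)) + Y/Y) = -21 + 3*(Y/(r**2 + ((Y + r) + 31)) + 1) = -21 + 3*(Y/(r**2 + (31 + Y + r)) + 1) = -21 + 3*(Y/(31 + Y + r + r**2) + 1) = -21 + 3*(1 + Y/(31 + Y + r + r**2)) = -21 + (3 + 3*Y/(31 + Y + r + r**2)) = -18 + 3*Y/(31 + Y + r + r**2))
D(F(-15), 9 - 8*4)/(41214 - 4775) = (3*(-186 - 6*(-15)**2 - 6*((-15)**2)**2 - 5*(9 - 8*4))/(31 + (9 - 8*4) + (-15)**2 + ((-15)**2)**2))/(41214 - 4775) = (3*(-186 - 6*225 - 6*225**2 - 5*(9 - 32))/(31 + (9 - 32) + 225 + 225**2))/36439 = (3*(-186 - 1350 - 6*50625 - 5*(-23))/(31 - 23 + 225 + 50625))*(1/36439) = (3*(-186 - 1350 - 303750 + 115)/50858)*(1/36439) = (3*(1/50858)*(-305171))*(1/36439) = -915513/50858*1/36439 = -915513/1853214662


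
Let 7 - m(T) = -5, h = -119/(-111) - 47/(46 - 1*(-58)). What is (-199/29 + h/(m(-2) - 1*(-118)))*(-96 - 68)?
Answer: 12235862429/10880220 ≈ 1124.6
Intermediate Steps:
h = 7159/11544 (h = -119*(-1/111) - 47/(46 + 58) = 119/111 - 47/104 = 7159/11544 ≈ 0.62015)
m(T) = 12 (m(T) = 7 - 1*(-5) = 7 + 5 = 12)
(-199/29 + h/(m(-2) - 1*(-118)))*(-96 - 68) = (-199/29 + 7159/(11544*(12 - 1*(-118))))*(-96 - 68) = (-199*1/29 + 7159/(11544*(12 + 118)))*(-164) = (-199/29 + (7159/11544)/130)*(-164) = (-199/29 + (7159/11544)*(1/130))*(-164) = (-199/29 + 7159/1500720)*(-164) = -298435669/43520880*(-164) = 12235862429/10880220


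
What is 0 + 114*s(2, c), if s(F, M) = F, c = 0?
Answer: 228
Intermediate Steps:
0 + 114*s(2, c) = 0 + 114*2 = 0 + 228 = 228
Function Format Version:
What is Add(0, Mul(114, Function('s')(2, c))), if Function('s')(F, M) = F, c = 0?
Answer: 228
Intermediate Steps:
Add(0, Mul(114, Function('s')(2, c))) = Add(0, Mul(114, 2)) = Add(0, 228) = 228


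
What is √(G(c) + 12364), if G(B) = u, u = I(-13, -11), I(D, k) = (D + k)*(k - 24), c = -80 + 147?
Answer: 2*√3301 ≈ 114.91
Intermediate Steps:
c = 67
I(D, k) = (-24 + k)*(D + k) (I(D, k) = (D + k)*(-24 + k) = (-24 + k)*(D + k))
u = 840 (u = (-11)² - 24*(-13) - 24*(-11) - 13*(-11) = 121 + 312 + 264 + 143 = 840)
G(B) = 840
√(G(c) + 12364) = √(840 + 12364) = √13204 = 2*√3301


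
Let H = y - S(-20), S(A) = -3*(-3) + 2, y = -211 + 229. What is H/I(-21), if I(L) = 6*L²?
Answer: 1/378 ≈ 0.0026455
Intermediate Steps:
y = 18
S(A) = 11 (S(A) = 9 + 2 = 11)
H = 7 (H = 18 - 1*11 = 18 - 11 = 7)
H/I(-21) = 7/((6*(-21)²)) = 7/((6*441)) = 7/2646 = 7*(1/2646) = 1/378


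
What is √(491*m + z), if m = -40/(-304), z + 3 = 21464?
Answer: √31082974/38 ≈ 146.72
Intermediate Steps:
z = 21461 (z = -3 + 21464 = 21461)
m = 5/38 (m = -40*(-1/304) = 5/38 ≈ 0.13158)
√(491*m + z) = √(491*(5/38) + 21461) = √(2455/38 + 21461) = √(817973/38) = √31082974/38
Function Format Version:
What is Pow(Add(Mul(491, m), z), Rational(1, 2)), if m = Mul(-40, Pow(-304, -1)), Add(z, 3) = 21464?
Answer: Mul(Rational(1, 38), Pow(31082974, Rational(1, 2))) ≈ 146.72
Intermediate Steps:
z = 21461 (z = Add(-3, 21464) = 21461)
m = Rational(5, 38) (m = Mul(-40, Rational(-1, 304)) = Rational(5, 38) ≈ 0.13158)
Pow(Add(Mul(491, m), z), Rational(1, 2)) = Pow(Add(Mul(491, Rational(5, 38)), 21461), Rational(1, 2)) = Pow(Add(Rational(2455, 38), 21461), Rational(1, 2)) = Pow(Rational(817973, 38), Rational(1, 2)) = Mul(Rational(1, 38), Pow(31082974, Rational(1, 2)))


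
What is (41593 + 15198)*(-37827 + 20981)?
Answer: -956701186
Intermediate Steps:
(41593 + 15198)*(-37827 + 20981) = 56791*(-16846) = -956701186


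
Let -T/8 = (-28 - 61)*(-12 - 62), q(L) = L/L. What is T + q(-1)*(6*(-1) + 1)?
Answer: -52693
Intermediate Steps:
q(L) = 1
T = -52688 (T = -8*(-28 - 61)*(-12 - 62) = -(-712)*(-74) = -8*6586 = -52688)
T + q(-1)*(6*(-1) + 1) = -52688 + 1*(6*(-1) + 1) = -52688 + 1*(-6 + 1) = -52688 + 1*(-5) = -52688 - 5 = -52693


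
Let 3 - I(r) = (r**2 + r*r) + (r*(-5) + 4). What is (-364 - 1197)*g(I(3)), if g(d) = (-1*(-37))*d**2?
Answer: -924112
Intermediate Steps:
I(r) = -1 - 2*r**2 + 5*r (I(r) = 3 - ((r**2 + r*r) + (r*(-5) + 4)) = 3 - ((r**2 + r**2) + (-5*r + 4)) = 3 - (2*r**2 + (4 - 5*r)) = 3 - (4 - 5*r + 2*r**2) = 3 + (-4 - 2*r**2 + 5*r) = -1 - 2*r**2 + 5*r)
g(d) = 37*d**2
(-364 - 1197)*g(I(3)) = (-364 - 1197)*(37*(-1 - 2*3**2 + 5*3)**2) = -57757*(-1 - 2*9 + 15)**2 = -57757*(-1 - 18 + 15)**2 = -57757*(-4)**2 = -57757*16 = -1561*592 = -924112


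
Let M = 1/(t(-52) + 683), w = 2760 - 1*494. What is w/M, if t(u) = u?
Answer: 1429846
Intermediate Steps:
w = 2266 (w = 2760 - 494 = 2266)
M = 1/631 (M = 1/(-52 + 683) = 1/631 ≈ 0.0015848)
w/M = 2266/(1/631) = 2266*631 = 1429846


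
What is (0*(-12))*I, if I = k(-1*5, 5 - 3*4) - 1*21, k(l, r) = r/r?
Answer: 0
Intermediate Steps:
k(l, r) = 1
I = -20 (I = 1 - 1*21 = 1 - 21 = -20)
(0*(-12))*I = (0*(-12))*(-20) = 0*(-20) = 0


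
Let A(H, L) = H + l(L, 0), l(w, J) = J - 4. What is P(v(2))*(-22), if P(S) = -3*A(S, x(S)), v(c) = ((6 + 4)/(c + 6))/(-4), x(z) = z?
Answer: -2277/8 ≈ -284.63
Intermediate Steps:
l(w, J) = -4 + J
v(c) = -5/(2*(6 + c)) (v(c) = (10/(6 + c))*(-1/4) = -5/(2*(6 + c)))
A(H, L) = -4 + H (A(H, L) = H + (-4 + 0) = H - 4 = -4 + H)
P(S) = 12 - 3*S (P(S) = -3*(-4 + S) = 12 - 3*S)
P(v(2))*(-22) = (12 - (-15)/(12 + 2*2))*(-22) = (12 - (-15)/(12 + 4))*(-22) = (12 - (-15)/16)*(-22) = (12 - 3*(-5/16))*(-22) = (12 + 15/16)*(-22) = (207/16)*(-22) = -2277/8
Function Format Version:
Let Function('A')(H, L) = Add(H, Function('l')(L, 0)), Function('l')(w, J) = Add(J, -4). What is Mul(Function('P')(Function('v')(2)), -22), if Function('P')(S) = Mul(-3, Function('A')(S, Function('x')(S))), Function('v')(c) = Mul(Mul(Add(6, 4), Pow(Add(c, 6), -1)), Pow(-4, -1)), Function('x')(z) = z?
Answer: Rational(-2277, 8) ≈ -284.63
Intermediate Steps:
Function('l')(w, J) = Add(-4, J)
Function('v')(c) = Mul(Rational(-5, 2), Pow(Add(6, c), -1)) (Function('v')(c) = Mul(Mul(10, Pow(Add(6, c), -1)), Rational(-1, 4)) = Mul(Rational(-5, 2), Pow(Add(6, c), -1)))
Function('A')(H, L) = Add(-4, H) (Function('A')(H, L) = Add(H, Add(-4, 0)) = Add(H, -4) = Add(-4, H))
Function('P')(S) = Add(12, Mul(-3, S)) (Function('P')(S) = Mul(-3, Add(-4, S)) = Add(12, Mul(-3, S)))
Mul(Function('P')(Function('v')(2)), -22) = Mul(Add(12, Mul(-3, Mul(-5, Pow(Add(12, Mul(2, 2)), -1)))), -22) = Mul(Add(12, Mul(-3, Mul(-5, Pow(Add(12, 4), -1)))), -22) = Mul(Add(12, Mul(-3, Mul(-5, Pow(16, -1)))), -22) = Mul(Add(12, Mul(-3, Mul(-5, Rational(1, 16)))), -22) = Mul(Add(12, Mul(-3, Rational(-5, 16))), -22) = Mul(Add(12, Rational(15, 16)), -22) = Mul(Rational(207, 16), -22) = Rational(-2277, 8)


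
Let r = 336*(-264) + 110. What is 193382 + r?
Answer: 104788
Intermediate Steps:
r = -88594 (r = -88704 + 110 = -88594)
193382 + r = 193382 - 88594 = 104788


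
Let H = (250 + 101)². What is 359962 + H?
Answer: 483163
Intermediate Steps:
H = 123201 (H = 351² = 123201)
359962 + H = 359962 + 123201 = 483163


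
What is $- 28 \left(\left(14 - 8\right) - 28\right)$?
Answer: $616$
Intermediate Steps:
$- 28 \left(\left(14 - 8\right) - 28\right) = - 28 \left(6 - 28\right) = \left(-28\right) \left(-22\right) = 616$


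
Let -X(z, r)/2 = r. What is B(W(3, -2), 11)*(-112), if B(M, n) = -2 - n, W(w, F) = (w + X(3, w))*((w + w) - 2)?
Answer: 1456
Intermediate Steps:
X(z, r) = -2*r
W(w, F) = -w*(-2 + 2*w) (W(w, F) = (w - 2*w)*((w + w) - 2) = (-w)*(2*w - 2) = (-w)*(-2 + 2*w) = -w*(-2 + 2*w))
B(W(3, -2), 11)*(-112) = (-2 - 1*11)*(-112) = (-2 - 11)*(-112) = -13*(-112) = 1456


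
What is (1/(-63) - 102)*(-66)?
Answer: 141394/21 ≈ 6733.0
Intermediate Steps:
(1/(-63) - 102)*(-66) = (-1/63 - 102)*(-66) = -6427/63*(-66) = 141394/21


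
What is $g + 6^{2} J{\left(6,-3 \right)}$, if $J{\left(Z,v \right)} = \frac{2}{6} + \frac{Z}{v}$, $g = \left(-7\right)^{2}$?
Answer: $-11$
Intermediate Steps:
$g = 49$
$J{\left(Z,v \right)} = \frac{1}{3} + \frac{Z}{v}$ ($J{\left(Z,v \right)} = 2 \cdot \frac{1}{6} + \frac{Z}{v} = \frac{1}{3} + \frac{Z}{v}$)
$g + 6^{2} J{\left(6,-3 \right)} = 49 + 6^{2} \frac{6 + \frac{1}{3} \left(-3\right)}{-3} = 49 + 36 \left(- \frac{6 - 1}{3}\right) = 49 + 36 \left(\left(- \frac{1}{3}\right) 5\right) = 49 + 36 \left(- \frac{5}{3}\right) = 49 - 60 = -11$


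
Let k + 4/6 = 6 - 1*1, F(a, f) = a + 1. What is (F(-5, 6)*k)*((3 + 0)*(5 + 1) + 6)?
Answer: -416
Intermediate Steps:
F(a, f) = 1 + a
k = 13/3 (k = -⅔ + (6 - 1*1) = -⅔ + (6 - 1) = -⅔ + 5 = 13/3 ≈ 4.3333)
(F(-5, 6)*k)*((3 + 0)*(5 + 1) + 6) = ((1 - 5)*(13/3))*((3 + 0)*(5 + 1) + 6) = (-4*13/3)*(3*6 + 6) = -52*(18 + 6)/3 = -52/3*24 = -416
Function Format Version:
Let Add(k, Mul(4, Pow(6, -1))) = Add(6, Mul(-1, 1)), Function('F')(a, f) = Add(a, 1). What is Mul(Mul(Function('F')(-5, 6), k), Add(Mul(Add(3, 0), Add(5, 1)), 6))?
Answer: -416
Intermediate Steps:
Function('F')(a, f) = Add(1, a)
k = Rational(13, 3) (k = Add(Rational(-2, 3), Add(6, Mul(-1, 1))) = Add(Rational(-2, 3), Add(6, -1)) = Add(Rational(-2, 3), 5) = Rational(13, 3) ≈ 4.3333)
Mul(Mul(Function('F')(-5, 6), k), Add(Mul(Add(3, 0), Add(5, 1)), 6)) = Mul(Mul(Add(1, -5), Rational(13, 3)), Add(Mul(Add(3, 0), Add(5, 1)), 6)) = Mul(Mul(-4, Rational(13, 3)), Add(Mul(3, 6), 6)) = Mul(Rational(-52, 3), Add(18, 6)) = Mul(Rational(-52, 3), 24) = -416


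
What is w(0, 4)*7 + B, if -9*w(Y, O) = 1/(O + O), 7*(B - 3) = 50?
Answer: 5063/504 ≈ 10.046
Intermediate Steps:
B = 71/7 (B = 3 + (⅐)*50 = 3 + 50/7 = 71/7 ≈ 10.143)
w(Y, O) = -1/(18*O) (w(Y, O) = -1/(9*(O + O)) = -1/(2*O)/9 = -1/(18*O))
w(0, 4)*7 + B = -1/18/4*7 + 71/7 = -1/18*¼*7 + 71/7 = -1/72*7 + 71/7 = -7/72 + 71/7 = 5063/504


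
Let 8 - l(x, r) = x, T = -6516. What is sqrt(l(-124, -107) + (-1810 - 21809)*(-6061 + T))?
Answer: 3*sqrt(33006255) ≈ 17235.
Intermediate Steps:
l(x, r) = 8 - x
sqrt(l(-124, -107) + (-1810 - 21809)*(-6061 + T)) = sqrt((8 - 1*(-124)) + (-1810 - 21809)*(-6061 - 6516)) = sqrt((8 + 124) - 23619*(-12577)) = sqrt(132 + 297056163) = sqrt(297056295) = 3*sqrt(33006255)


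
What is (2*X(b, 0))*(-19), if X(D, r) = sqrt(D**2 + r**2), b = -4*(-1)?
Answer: -152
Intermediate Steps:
b = 4
(2*X(b, 0))*(-19) = (2*sqrt(4**2 + 0**2))*(-19) = (2*sqrt(16 + 0))*(-19) = (2*sqrt(16))*(-19) = (2*4)*(-19) = 8*(-19) = -152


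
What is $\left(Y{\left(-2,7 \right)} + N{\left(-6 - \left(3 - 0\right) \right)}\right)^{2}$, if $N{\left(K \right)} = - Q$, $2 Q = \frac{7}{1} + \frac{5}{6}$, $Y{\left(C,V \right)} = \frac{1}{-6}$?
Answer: $\frac{2401}{144} \approx 16.674$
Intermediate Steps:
$Y{\left(C,V \right)} = - \frac{1}{6}$
$Q = \frac{47}{12}$ ($Q = \frac{\frac{7}{1} + \frac{5}{6}}{2} = \frac{7 \cdot 1 + 5 \cdot \frac{1}{6}}{2} = \frac{7 + \frac{5}{6}}{2} = \frac{1}{2} \cdot \frac{47}{6} = \frac{47}{12} \approx 3.9167$)
$N{\left(K \right)} = - \frac{47}{12}$ ($N{\left(K \right)} = \left(-1\right) \frac{47}{12} = - \frac{47}{12}$)
$\left(Y{\left(-2,7 \right)} + N{\left(-6 - \left(3 - 0\right) \right)}\right)^{2} = \left(- \frac{1}{6} - \frac{47}{12}\right)^{2} = \left(- \frac{49}{12}\right)^{2} = \frac{2401}{144}$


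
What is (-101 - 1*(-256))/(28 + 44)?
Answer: 155/72 ≈ 2.1528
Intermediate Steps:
(-101 - 1*(-256))/(28 + 44) = (-101 + 256)/72 = 155*(1/72) = 155/72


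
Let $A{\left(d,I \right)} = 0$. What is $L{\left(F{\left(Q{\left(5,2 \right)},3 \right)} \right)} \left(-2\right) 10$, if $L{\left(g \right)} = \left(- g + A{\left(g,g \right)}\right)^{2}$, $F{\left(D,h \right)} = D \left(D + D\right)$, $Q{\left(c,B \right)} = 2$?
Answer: $-1280$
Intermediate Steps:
$F{\left(D,h \right)} = 2 D^{2}$ ($F{\left(D,h \right)} = D 2 D = 2 D^{2}$)
$L{\left(g \right)} = g^{2}$ ($L{\left(g \right)} = \left(- g + 0\right)^{2} = \left(- g\right)^{2} = g^{2}$)
$L{\left(F{\left(Q{\left(5,2 \right)},3 \right)} \right)} \left(-2\right) 10 = \left(2 \cdot 2^{2}\right)^{2} \left(-2\right) 10 = \left(2 \cdot 4\right)^{2} \left(-2\right) 10 = 8^{2} \left(-2\right) 10 = 64 \left(-2\right) 10 = \left(-128\right) 10 = -1280$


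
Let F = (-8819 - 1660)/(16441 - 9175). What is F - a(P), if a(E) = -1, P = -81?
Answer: -153/346 ≈ -0.44220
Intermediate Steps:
F = -499/346 (F = -10479/7266 = -10479*1/7266 = -499/346 ≈ -1.4422)
F - a(P) = -499/346 - 1*(-1) = -499/346 + 1 = -153/346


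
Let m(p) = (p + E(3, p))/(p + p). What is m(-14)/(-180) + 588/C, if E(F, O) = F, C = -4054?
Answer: -1504057/10216080 ≈ -0.14722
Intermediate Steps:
m(p) = (3 + p)/(2*p) (m(p) = (p + 3)/(p + p) = (3 + p)/((2*p)) = (3 + p)*(1/(2*p)) = (3 + p)/(2*p))
m(-14)/(-180) + 588/C = ((1/2)*(3 - 14)/(-14))/(-180) + 588/(-4054) = ((1/2)*(-1/14)*(-11))*(-1/180) + 588*(-1/4054) = (11/28)*(-1/180) - 294/2027 = -11/5040 - 294/2027 = -1504057/10216080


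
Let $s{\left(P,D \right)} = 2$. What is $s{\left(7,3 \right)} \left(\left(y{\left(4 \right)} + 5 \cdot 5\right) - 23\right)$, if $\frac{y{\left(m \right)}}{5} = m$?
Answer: $44$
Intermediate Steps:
$y{\left(m \right)} = 5 m$
$s{\left(7,3 \right)} \left(\left(y{\left(4 \right)} + 5 \cdot 5\right) - 23\right) = 2 \left(\left(5 \cdot 4 + 5 \cdot 5\right) - 23\right) = 2 \left(\left(20 + 25\right) - 23\right) = 2 \left(45 - 23\right) = 2 \cdot 22 = 44$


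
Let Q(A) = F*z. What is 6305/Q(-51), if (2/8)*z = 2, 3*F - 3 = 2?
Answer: 3783/8 ≈ 472.88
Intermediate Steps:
F = 5/3 (F = 1 + (⅓)*2 = 1 + ⅔ = 5/3 ≈ 1.6667)
z = 8 (z = 4*2 = 8)
Q(A) = 40/3 (Q(A) = (5/3)*8 = 40/3)
6305/Q(-51) = 6305/(40/3) = 6305*(3/40) = 3783/8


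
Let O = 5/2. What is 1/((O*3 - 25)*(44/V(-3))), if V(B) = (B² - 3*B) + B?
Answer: -3/154 ≈ -0.019481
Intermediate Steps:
V(B) = B² - 2*B
O = 5/2 (O = 5*(½) = 5/2 ≈ 2.5000)
1/((O*3 - 25)*(44/V(-3))) = 1/(((5/2)*3 - 25)*(44/((-3*(-2 - 3))))) = 1/((15/2 - 25)*(44/((-3*(-5))))) = 1/(-770/15) = 1/(-35/2*44/15) = 1/(-154/3) = -3/154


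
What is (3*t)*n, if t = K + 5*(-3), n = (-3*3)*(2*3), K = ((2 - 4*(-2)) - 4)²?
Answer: -3402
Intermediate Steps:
K = 36 (K = ((2 + 8) - 4)² = (10 - 4)² = 6² = 36)
n = -54 (n = -9*6 = -54)
t = 21 (t = 36 + 5*(-3) = 36 - 15 = 21)
(3*t)*n = (3*21)*(-54) = 63*(-54) = -3402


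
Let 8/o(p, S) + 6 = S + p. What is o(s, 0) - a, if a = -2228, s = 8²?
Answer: 64616/29 ≈ 2228.1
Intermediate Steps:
s = 64
o(p, S) = 8/(-6 + S + p) (o(p, S) = 8/(-6 + (S + p)) = 8/(-6 + S + p))
o(s, 0) - a = 8/(-6 + 0 + 64) - 1*(-2228) = 8/58 + 2228 = 8*(1/58) + 2228 = 4/29 + 2228 = 64616/29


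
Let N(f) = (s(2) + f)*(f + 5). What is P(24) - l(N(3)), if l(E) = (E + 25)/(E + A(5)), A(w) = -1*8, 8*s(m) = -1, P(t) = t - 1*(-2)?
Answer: 114/5 ≈ 22.800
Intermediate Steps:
P(t) = 2 + t (P(t) = t + 2 = 2 + t)
s(m) = -⅛ (s(m) = (⅛)*(-1) = -⅛)
A(w) = -8
N(f) = (5 + f)*(-⅛ + f) (N(f) = (-⅛ + f)*(f + 5) = (-⅛ + f)*(5 + f) = (5 + f)*(-⅛ + f))
l(E) = (25 + E)/(-8 + E) (l(E) = (E + 25)/(E - 8) = (25 + E)/(-8 + E))
P(24) - l(N(3)) = (2 + 24) - (25 + (-5/8 + 3² + (39/8)*3))/(-8 + (-5/8 + 3² + (39/8)*3)) = 26 - (25 + (-5/8 + 9 + 117/8))/(-8 + (-5/8 + 9 + 117/8)) = 26 - (25 + 23)/(-8 + 23) = 26 - 48/15 = 26 - 1*16/5 = 26 - 16/5 = 114/5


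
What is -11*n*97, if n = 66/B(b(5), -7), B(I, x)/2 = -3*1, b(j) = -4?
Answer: 11737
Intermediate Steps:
B(I, x) = -6 (B(I, x) = 2*(-3*1) = 2*(-3) = -6)
n = -11 (n = 66/(-6) = 66*(-⅙) = -11)
-11*n*97 = -11*(-11)*97 = 121*97 = 11737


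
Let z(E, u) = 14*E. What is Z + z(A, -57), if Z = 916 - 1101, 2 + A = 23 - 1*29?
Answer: -297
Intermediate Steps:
A = -8 (A = -2 + (23 - 1*29) = -2 + (23 - 29) = -2 - 6 = -8)
Z = -185
Z + z(A, -57) = -185 + 14*(-8) = -185 - 112 = -297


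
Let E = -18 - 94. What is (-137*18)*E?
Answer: 276192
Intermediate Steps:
E = -112
(-137*18)*E = -137*18*(-112) = -2466*(-112) = 276192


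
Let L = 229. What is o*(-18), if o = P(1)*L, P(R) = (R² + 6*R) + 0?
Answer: -28854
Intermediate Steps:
P(R) = R² + 6*R
o = 1603 (o = (1*(6 + 1))*229 = (1*7)*229 = 7*229 = 1603)
o*(-18) = 1603*(-18) = -28854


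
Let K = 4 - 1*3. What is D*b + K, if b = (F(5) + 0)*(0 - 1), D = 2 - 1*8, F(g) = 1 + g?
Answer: 37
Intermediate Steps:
D = -6 (D = 2 - 8 = -6)
b = -6 (b = ((1 + 5) + 0)*(0 - 1) = (6 + 0)*(-1) = 6*(-1) = -6)
K = 1 (K = 4 - 3 = 1)
D*b + K = -6*(-6) + 1 = 36 + 1 = 37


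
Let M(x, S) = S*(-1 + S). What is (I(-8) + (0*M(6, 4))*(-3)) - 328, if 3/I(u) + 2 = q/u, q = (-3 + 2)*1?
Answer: -1648/5 ≈ -329.60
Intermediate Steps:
q = -1 (q = -1*1 = -1)
I(u) = 3/(-2 - 1/u)
(I(-8) + (0*M(6, 4))*(-3)) - 328 = (-3*(-8)/(1 + 2*(-8)) + (0*(4*(-1 + 4)))*(-3)) - 328 = (-3*(-8)/(1 - 16) + (0*(4*3))*(-3)) - 328 = (-3*(-8)/(-15) + (0*12)*(-3)) - 328 = (-3*(-8)*(-1/15) + 0*(-3)) - 328 = (-8/5 + 0) - 328 = -8/5 - 328 = -1648/5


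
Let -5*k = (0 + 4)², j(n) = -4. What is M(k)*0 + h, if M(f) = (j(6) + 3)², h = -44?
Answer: -44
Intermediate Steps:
k = -16/5 (k = -(0 + 4)²/5 = -⅕*4² = -⅕*16 = -16/5 ≈ -3.2000)
M(f) = 1 (M(f) = (-4 + 3)² = (-1)² = 1)
M(k)*0 + h = 1*0 - 44 = 0 - 44 = -44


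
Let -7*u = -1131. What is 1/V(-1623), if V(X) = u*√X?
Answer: -7*I*√1623/1835613 ≈ -0.00015363*I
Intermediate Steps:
u = 1131/7 (u = -⅐*(-1131) = 1131/7 ≈ 161.57)
V(X) = 1131*√X/7
1/V(-1623) = 1/(1131*√(-1623)/7) = 1/(1131*(I*√1623)/7) = 1/(1131*I*√1623/7) = -7*I*√1623/1835613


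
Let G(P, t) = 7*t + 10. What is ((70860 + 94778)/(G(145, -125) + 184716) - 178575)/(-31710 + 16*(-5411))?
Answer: 32831026687/21746999386 ≈ 1.5097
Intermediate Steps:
G(P, t) = 10 + 7*t
((70860 + 94778)/(G(145, -125) + 184716) - 178575)/(-31710 + 16*(-5411)) = ((70860 + 94778)/((10 + 7*(-125)) + 184716) - 178575)/(-31710 + 16*(-5411)) = (165638/((10 - 875) + 184716) - 178575)/(-31710 - 86576) = (165638/(-865 + 184716) - 178575)/(-118286) = (165638/183851 - 178575)*(-1/118286) = -32831026687/183851*(-1/118286) = 32831026687/21746999386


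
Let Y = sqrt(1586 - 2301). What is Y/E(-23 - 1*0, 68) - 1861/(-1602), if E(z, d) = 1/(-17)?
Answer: 1861/1602 - 17*I*sqrt(715) ≈ 1.1617 - 454.57*I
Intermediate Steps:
Y = I*sqrt(715) (Y = sqrt(-715) = I*sqrt(715) ≈ 26.739*I)
E(z, d) = -1/17
Y/E(-23 - 1*0, 68) - 1861/(-1602) = (I*sqrt(715))/(-1/17) - 1861/(-1602) = (I*sqrt(715))*(-17) - 1861*(-1/1602) = -17*I*sqrt(715) + 1861/1602 = 1861/1602 - 17*I*sqrt(715)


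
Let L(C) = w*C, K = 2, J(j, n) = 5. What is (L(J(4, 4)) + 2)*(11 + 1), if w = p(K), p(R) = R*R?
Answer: 264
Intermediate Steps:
p(R) = R²
w = 4 (w = 2² = 4)
L(C) = 4*C
(L(J(4, 4)) + 2)*(11 + 1) = (4*5 + 2)*(11 + 1) = (20 + 2)*12 = 22*12 = 264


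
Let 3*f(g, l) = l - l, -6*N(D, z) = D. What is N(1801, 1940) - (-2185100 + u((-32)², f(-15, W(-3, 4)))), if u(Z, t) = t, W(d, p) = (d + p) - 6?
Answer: 13108799/6 ≈ 2.1848e+6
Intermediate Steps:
N(D, z) = -D/6
W(d, p) = -6 + d + p
f(g, l) = 0 (f(g, l) = (l - l)/3 = (⅓)*0 = 0)
N(1801, 1940) - (-2185100 + u((-32)², f(-15, W(-3, 4)))) = -⅙*1801 - (-2185100 + 0) = -1801/6 - 1*(-2185100) = -1801/6 + 2185100 = 13108799/6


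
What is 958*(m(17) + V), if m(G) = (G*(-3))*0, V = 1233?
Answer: 1181214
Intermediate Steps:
m(G) = 0 (m(G) = -3*G*0 = 0)
958*(m(17) + V) = 958*(0 + 1233) = 958*1233 = 1181214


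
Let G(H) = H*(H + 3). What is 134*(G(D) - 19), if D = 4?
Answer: 1206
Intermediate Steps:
G(H) = H*(3 + H)
134*(G(D) - 19) = 134*(4*(3 + 4) - 19) = 134*(4*7 - 19) = 134*(28 - 19) = 134*9 = 1206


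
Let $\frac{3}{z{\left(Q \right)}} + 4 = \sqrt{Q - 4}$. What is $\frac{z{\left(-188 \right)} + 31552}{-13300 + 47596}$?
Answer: $\frac{1640701}{1783392} - \frac{i \sqrt{3}}{297232} \approx 0.91999 - 5.8273 \cdot 10^{-6} i$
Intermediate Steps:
$z{\left(Q \right)} = \frac{3}{-4 + \sqrt{-4 + Q}}$ ($z{\left(Q \right)} = \frac{3}{-4 + \sqrt{Q - 4}} = \frac{3}{-4 + \sqrt{-4 + Q}}$)
$\frac{z{\left(-188 \right)} + 31552}{-13300 + 47596} = \frac{\frac{3}{-4 + \sqrt{-4 - 188}} + 31552}{-13300 + 47596} = \frac{\frac{3}{-4 + \sqrt{-192}} + 31552}{34296} = \left(\frac{3}{-4 + 8 i \sqrt{3}} + 31552\right) \frac{1}{34296} = \left(31552 + \frac{3}{-4 + 8 i \sqrt{3}}\right) \frac{1}{34296} = \frac{3944}{4287} + \frac{1}{11432 \left(-4 + 8 i \sqrt{3}\right)}$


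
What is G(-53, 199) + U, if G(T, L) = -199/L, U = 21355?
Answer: 21354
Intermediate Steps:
G(-53, 199) + U = -199/199 + 21355 = -199*1/199 + 21355 = -1 + 21355 = 21354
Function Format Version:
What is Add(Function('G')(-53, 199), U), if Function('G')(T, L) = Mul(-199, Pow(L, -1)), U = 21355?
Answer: 21354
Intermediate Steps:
Add(Function('G')(-53, 199), U) = Add(Mul(-199, Pow(199, -1)), 21355) = Add(Mul(-199, Rational(1, 199)), 21355) = Add(-1, 21355) = 21354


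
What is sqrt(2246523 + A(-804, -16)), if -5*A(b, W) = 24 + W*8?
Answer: sqrt(56163595)/5 ≈ 1498.8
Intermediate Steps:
A(b, W) = -24/5 - 8*W/5 (A(b, W) = -(24 + W*8)/5 = -(24 + 8*W)/5 = -24/5 - 8*W/5)
sqrt(2246523 + A(-804, -16)) = sqrt(2246523 + (-24/5 - 8/5*(-16))) = sqrt(2246523 + (-24/5 + 128/5)) = sqrt(2246523 + 104/5) = sqrt(11232719/5) = sqrt(56163595)/5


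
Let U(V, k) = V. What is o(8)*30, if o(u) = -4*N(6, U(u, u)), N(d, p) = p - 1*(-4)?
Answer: -1440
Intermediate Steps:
N(d, p) = 4 + p (N(d, p) = p + 4 = 4 + p)
o(u) = -16 - 4*u (o(u) = -4*(4 + u) = -16 - 4*u)
o(8)*30 = (-16 - 4*8)*30 = (-16 - 32)*30 = -48*30 = -1440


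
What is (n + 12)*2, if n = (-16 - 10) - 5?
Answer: -38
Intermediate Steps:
n = -31 (n = -26 - 5 = -31)
(n + 12)*2 = (-31 + 12)*2 = -19*2 = -38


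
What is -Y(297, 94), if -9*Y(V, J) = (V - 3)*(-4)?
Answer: -392/3 ≈ -130.67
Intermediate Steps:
Y(V, J) = -4/3 + 4*V/9 (Y(V, J) = -(V - 3)*(-4)/9 = -(-3 + V)*(-4)/9 = -(12 - 4*V)/9 = -4/3 + 4*V/9)
-Y(297, 94) = -(-4/3 + (4/9)*297) = -(-4/3 + 132) = -1*392/3 = -392/3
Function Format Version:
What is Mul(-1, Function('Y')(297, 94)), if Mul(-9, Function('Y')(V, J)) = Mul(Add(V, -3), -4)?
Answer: Rational(-392, 3) ≈ -130.67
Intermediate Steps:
Function('Y')(V, J) = Add(Rational(-4, 3), Mul(Rational(4, 9), V)) (Function('Y')(V, J) = Mul(Rational(-1, 9), Mul(Add(V, -3), -4)) = Mul(Rational(-1, 9), Mul(Add(-3, V), -4)) = Mul(Rational(-1, 9), Add(12, Mul(-4, V))) = Add(Rational(-4, 3), Mul(Rational(4, 9), V)))
Mul(-1, Function('Y')(297, 94)) = Mul(-1, Add(Rational(-4, 3), Mul(Rational(4, 9), 297))) = Mul(-1, Add(Rational(-4, 3), 132)) = Mul(-1, Rational(392, 3)) = Rational(-392, 3)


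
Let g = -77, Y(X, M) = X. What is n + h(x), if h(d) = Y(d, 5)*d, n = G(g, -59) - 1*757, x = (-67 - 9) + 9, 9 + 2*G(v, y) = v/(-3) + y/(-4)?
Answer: 89945/24 ≈ 3747.7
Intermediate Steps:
G(v, y) = -9/2 - v/6 - y/8 (G(v, y) = -9/2 + (v/(-3) + y/(-4))/2 = -9/2 + (v*(-⅓) + y*(-¼))/2 = -9/2 + (-v/3 - y/4)/2 = -9/2 + (-v/6 - y/8) = -9/2 - v/6 - y/8)
x = -67 (x = -76 + 9 = -67)
n = -17791/24 (n = (-9/2 - ⅙*(-77) - ⅛*(-59)) - 1*757 = (-9/2 + 77/6 + 59/8) - 757 = 377/24 - 757 = -17791/24 ≈ -741.29)
h(d) = d² (h(d) = d*d = d²)
n + h(x) = -17791/24 + (-67)² = -17791/24 + 4489 = 89945/24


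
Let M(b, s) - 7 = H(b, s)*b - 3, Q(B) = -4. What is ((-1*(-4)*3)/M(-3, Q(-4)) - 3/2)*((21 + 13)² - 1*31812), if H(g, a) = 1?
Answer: -321888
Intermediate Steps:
M(b, s) = 4 + b (M(b, s) = 7 + (1*b - 3) = 7 + (b - 3) = 7 + (-3 + b) = 4 + b)
((-1*(-4)*3)/M(-3, Q(-4)) - 3/2)*((21 + 13)² - 1*31812) = ((-1*(-4)*3)/(4 - 3) - 3/2)*((21 + 13)² - 1*31812) = ((4*3)/1 - 3*½)*(34² - 31812) = (12*1 - 3/2)*(1156 - 31812) = (12 - 3/2)*(-30656) = (21/2)*(-30656) = -321888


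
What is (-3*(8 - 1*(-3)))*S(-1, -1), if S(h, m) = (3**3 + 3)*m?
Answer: 990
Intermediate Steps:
S(h, m) = 30*m (S(h, m) = (27 + 3)*m = 30*m)
(-3*(8 - 1*(-3)))*S(-1, -1) = (-3*(8 - 1*(-3)))*(30*(-1)) = -3*(8 + 3)*(-30) = -3*11*(-30) = -33*(-30) = 990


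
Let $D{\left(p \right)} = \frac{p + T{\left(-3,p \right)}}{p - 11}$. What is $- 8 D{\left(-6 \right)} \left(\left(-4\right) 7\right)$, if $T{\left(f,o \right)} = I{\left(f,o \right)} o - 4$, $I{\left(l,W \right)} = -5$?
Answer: $- \frac{4480}{17} \approx -263.53$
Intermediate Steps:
$T{\left(f,o \right)} = -4 - 5 o$ ($T{\left(f,o \right)} = - 5 o - 4 = -4 - 5 o$)
$D{\left(p \right)} = \frac{-4 - 4 p}{-11 + p}$ ($D{\left(p \right)} = \frac{p - \left(4 + 5 p\right)}{p - 11} = \frac{-4 - 4 p}{-11 + p}$)
$- 8 D{\left(-6 \right)} \left(\left(-4\right) 7\right) = - 8 \frac{4 \left(-1 - -6\right)}{-11 - 6} \left(\left(-4\right) 7\right) = - 8 \frac{4 \left(-1 + 6\right)}{-17} \left(-28\right) = - 8 \cdot 4 \left(- \frac{1}{17}\right) 5 \left(-28\right) = \left(-8\right) \left(- \frac{20}{17}\right) \left(-28\right) = \frac{160}{17} \left(-28\right) = - \frac{4480}{17}$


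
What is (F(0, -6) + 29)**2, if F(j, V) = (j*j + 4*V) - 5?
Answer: 0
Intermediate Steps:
F(j, V) = -5 + j**2 + 4*V (F(j, V) = (j**2 + 4*V) - 5 = -5 + j**2 + 4*V)
(F(0, -6) + 29)**2 = ((-5 + 0**2 + 4*(-6)) + 29)**2 = ((-5 + 0 - 24) + 29)**2 = (-29 + 29)**2 = 0**2 = 0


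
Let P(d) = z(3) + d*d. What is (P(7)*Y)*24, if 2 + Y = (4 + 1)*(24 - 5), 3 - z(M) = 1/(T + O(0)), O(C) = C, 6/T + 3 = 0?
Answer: 117180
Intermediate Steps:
T = -2 (T = 6/(-3 + 0) = 6/(-3) = 6*(-1/3) = -2)
z(M) = 7/2 (z(M) = 3 - 1/(-2 + 0) = 3 - 1/(-2) = 3 - 1*(-1/2) = 3 + 1/2 = 7/2)
P(d) = 7/2 + d**2 (P(d) = 7/2 + d*d = 7/2 + d**2)
Y = 93 (Y = -2 + (4 + 1)*(24 - 5) = -2 + 5*19 = -2 + 95 = 93)
(P(7)*Y)*24 = ((7/2 + 7**2)*93)*24 = ((7/2 + 49)*93)*24 = ((105/2)*93)*24 = (9765/2)*24 = 117180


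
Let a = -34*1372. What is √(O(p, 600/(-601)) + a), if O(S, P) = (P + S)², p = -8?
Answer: 2*I*√4205014446/601 ≈ 215.79*I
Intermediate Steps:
a = -46648
√(O(p, 600/(-601)) + a) = √((600/(-601) - 8)² - 46648) = √((600*(-1/601) - 8)² - 46648) = √((-600/601 - 8)² - 46648) = √((-5408/601)² - 46648) = √(29246464/361201 - 46648) = √(-16820057784/361201) = 2*I*√4205014446/601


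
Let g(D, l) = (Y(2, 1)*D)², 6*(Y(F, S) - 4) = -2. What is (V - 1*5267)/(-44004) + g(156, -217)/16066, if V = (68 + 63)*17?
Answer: 95041088/4651107 ≈ 20.434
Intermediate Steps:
Y(F, S) = 11/3 (Y(F, S) = 4 + (⅙)*(-2) = 4 - ⅓ = 11/3)
V = 2227 (V = 131*17 = 2227)
g(D, l) = 121*D²/9 (g(D, l) = (11*D/3)² = 121*D²/9)
(V - 1*5267)/(-44004) + g(156, -217)/16066 = (2227 - 1*5267)/(-44004) + ((121/9)*156²)/16066 = (2227 - 5267)*(-1/44004) + ((121/9)*24336)*(1/16066) = -3040*(-1/44004) + 327184*(1/16066) = 40/579 + 163592/8033 = 95041088/4651107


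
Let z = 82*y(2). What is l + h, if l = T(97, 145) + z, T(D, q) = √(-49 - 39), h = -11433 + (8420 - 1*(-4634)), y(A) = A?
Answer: 1785 + 2*I*√22 ≈ 1785.0 + 9.3808*I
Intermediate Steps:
h = 1621 (h = -11433 + (8420 + 4634) = -11433 + 13054 = 1621)
z = 164 (z = 82*2 = 164)
T(D, q) = 2*I*√22 (T(D, q) = √(-88) = 2*I*√22)
l = 164 + 2*I*√22 (l = 2*I*√22 + 164 = 164 + 2*I*√22 ≈ 164.0 + 9.3808*I)
l + h = (164 + 2*I*√22) + 1621 = 1785 + 2*I*√22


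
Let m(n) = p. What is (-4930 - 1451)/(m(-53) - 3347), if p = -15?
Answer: 6381/3362 ≈ 1.8980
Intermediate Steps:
m(n) = -15
(-4930 - 1451)/(m(-53) - 3347) = (-4930 - 1451)/(-15 - 3347) = -6381/(-3362) = -6381*(-1/3362) = 6381/3362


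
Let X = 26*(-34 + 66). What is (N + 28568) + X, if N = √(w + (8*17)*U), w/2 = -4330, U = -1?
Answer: 29400 + 2*I*√2199 ≈ 29400.0 + 93.787*I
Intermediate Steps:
w = -8660 (w = 2*(-4330) = -8660)
X = 832 (X = 26*32 = 832)
N = 2*I*√2199 (N = √(-8660 + (8*17)*(-1)) = √(-8660 + 136*(-1)) = √(-8660 - 136) = √(-8796) = 2*I*√2199 ≈ 93.787*I)
(N + 28568) + X = (2*I*√2199 + 28568) + 832 = (28568 + 2*I*√2199) + 832 = 29400 + 2*I*√2199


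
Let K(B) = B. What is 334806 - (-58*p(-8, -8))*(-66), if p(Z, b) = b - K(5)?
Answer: 384570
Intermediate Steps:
p(Z, b) = -5 + b (p(Z, b) = b - 1*5 = b - 5 = -5 + b)
334806 - (-58*p(-8, -8))*(-66) = 334806 - (-58*(-5 - 8))*(-66) = 334806 - (-58*(-13))*(-66) = 334806 - 754*(-66) = 334806 - 1*(-49764) = 334806 + 49764 = 384570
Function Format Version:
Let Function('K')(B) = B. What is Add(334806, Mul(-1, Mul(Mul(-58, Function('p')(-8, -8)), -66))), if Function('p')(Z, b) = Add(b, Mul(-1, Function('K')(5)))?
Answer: 384570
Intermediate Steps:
Function('p')(Z, b) = Add(-5, b) (Function('p')(Z, b) = Add(b, Mul(-1, 5)) = Add(b, -5) = Add(-5, b))
Add(334806, Mul(-1, Mul(Mul(-58, Function('p')(-8, -8)), -66))) = Add(334806, Mul(-1, Mul(Mul(-58, Add(-5, -8)), -66))) = Add(334806, Mul(-1, Mul(Mul(-58, -13), -66))) = Add(334806, Mul(-1, Mul(754, -66))) = Add(334806, Mul(-1, -49764)) = Add(334806, 49764) = 384570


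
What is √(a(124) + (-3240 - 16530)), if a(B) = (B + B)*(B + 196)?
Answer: √59590 ≈ 244.11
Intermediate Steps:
a(B) = 2*B*(196 + B) (a(B) = (2*B)*(196 + B) = 2*B*(196 + B))
√(a(124) + (-3240 - 16530)) = √(2*124*(196 + 124) + (-3240 - 16530)) = √(2*124*320 - 19770) = √(79360 - 19770) = √59590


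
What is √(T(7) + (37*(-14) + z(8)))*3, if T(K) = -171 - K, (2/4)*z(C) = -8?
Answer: 6*I*√178 ≈ 80.05*I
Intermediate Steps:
z(C) = -16 (z(C) = 2*(-8) = -16)
√(T(7) + (37*(-14) + z(8)))*3 = √((-171 - 1*7) + (37*(-14) - 16))*3 = √((-171 - 7) + (-518 - 16))*3 = √(-178 - 534)*3 = √(-712)*3 = (2*I*√178)*3 = 6*I*√178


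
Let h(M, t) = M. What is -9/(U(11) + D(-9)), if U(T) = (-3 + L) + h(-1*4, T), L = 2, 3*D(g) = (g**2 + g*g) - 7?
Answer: -27/140 ≈ -0.19286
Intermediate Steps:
D(g) = -7/3 + 2*g**2/3 (D(g) = ((g**2 + g*g) - 7)/3 = ((g**2 + g**2) - 7)/3 = (2*g**2 - 7)/3 = (-7 + 2*g**2)/3 = -7/3 + 2*g**2/3)
U(T) = -5 (U(T) = (-3 + 2) - 1*4 = -1 - 4 = -5)
-9/(U(11) + D(-9)) = -9/(-5 + (-7/3 + (2/3)*(-9)**2)) = -9/(-5 + (-7/3 + (2/3)*81)) = -9/(-5 + (-7/3 + 54)) = -9/(-5 + 155/3) = -9/(140/3) = (3/140)*(-9) = -27/140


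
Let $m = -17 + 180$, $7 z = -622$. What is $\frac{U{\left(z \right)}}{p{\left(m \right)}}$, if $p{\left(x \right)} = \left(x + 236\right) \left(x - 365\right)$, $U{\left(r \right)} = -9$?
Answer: $\frac{3}{26866} \approx 0.00011167$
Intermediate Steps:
$z = - \frac{622}{7}$ ($z = \frac{1}{7} \left(-622\right) = - \frac{622}{7} \approx -88.857$)
$m = 163$
$p{\left(x \right)} = \left(-365 + x\right) \left(236 + x\right)$ ($p{\left(x \right)} = \left(236 + x\right) \left(-365 + x\right) = \left(-365 + x\right) \left(236 + x\right)$)
$\frac{U{\left(z \right)}}{p{\left(m \right)}} = - \frac{9}{-86140 + 163^{2} - 21027} = - \frac{9}{-86140 + 26569 - 21027} = - \frac{9}{-80598} = \left(-9\right) \left(- \frac{1}{80598}\right) = \frac{3}{26866}$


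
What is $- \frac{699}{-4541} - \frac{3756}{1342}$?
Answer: $- \frac{8058969}{3047011} \approx -2.6449$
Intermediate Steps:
$- \frac{699}{-4541} - \frac{3756}{1342} = \left(-699\right) \left(- \frac{1}{4541}\right) - \frac{1878}{671} = \frac{699}{4541} - \frac{1878}{671} = - \frac{8058969}{3047011}$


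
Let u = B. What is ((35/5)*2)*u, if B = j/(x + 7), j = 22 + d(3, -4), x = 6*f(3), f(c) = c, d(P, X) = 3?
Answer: 14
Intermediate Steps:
x = 18 (x = 6*3 = 18)
j = 25 (j = 22 + 3 = 25)
B = 1 (B = 25/(18 + 7) = 25/25 = 25*(1/25) = 1)
u = 1
((35/5)*2)*u = ((35/5)*2)*1 = ((35*(⅕))*2)*1 = (7*2)*1 = 14*1 = 14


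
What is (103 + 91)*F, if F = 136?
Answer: 26384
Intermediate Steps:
(103 + 91)*F = (103 + 91)*136 = 194*136 = 26384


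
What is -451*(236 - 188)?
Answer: -21648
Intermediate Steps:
-451*(236 - 188) = -451*48 = -21648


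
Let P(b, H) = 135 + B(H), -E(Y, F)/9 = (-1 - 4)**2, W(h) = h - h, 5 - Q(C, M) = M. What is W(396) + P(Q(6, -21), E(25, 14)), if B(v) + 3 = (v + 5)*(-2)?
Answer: 572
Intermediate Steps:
Q(C, M) = 5 - M
W(h) = 0
B(v) = -13 - 2*v (B(v) = -3 + (v + 5)*(-2) = -3 + (5 + v)*(-2) = -3 + (-10 - 2*v) = -13 - 2*v)
E(Y, F) = -225 (E(Y, F) = -9*(-1 - 4)**2 = -9*(-5)**2 = -9*25 = -225)
P(b, H) = 122 - 2*H (P(b, H) = 135 + (-13 - 2*H) = 122 - 2*H)
W(396) + P(Q(6, -21), E(25, 14)) = 0 + (122 - 2*(-225)) = 0 + (122 + 450) = 0 + 572 = 572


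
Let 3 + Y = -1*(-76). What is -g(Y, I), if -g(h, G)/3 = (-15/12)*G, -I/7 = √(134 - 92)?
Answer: 105*√42/4 ≈ 170.12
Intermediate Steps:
Y = 73 (Y = -3 - 1*(-76) = -3 + 76 = 73)
I = -7*√42 (I = -7*√(134 - 92) = -7*√42 ≈ -45.365)
g(h, G) = 15*G/4 (g(h, G) = -3*(-15/12)*G = -3*(-15*1/12)*G = -(-15)*G/4 = 15*G/4)
-g(Y, I) = -15*(-7*√42)/4 = -(-105)*√42/4 = 105*√42/4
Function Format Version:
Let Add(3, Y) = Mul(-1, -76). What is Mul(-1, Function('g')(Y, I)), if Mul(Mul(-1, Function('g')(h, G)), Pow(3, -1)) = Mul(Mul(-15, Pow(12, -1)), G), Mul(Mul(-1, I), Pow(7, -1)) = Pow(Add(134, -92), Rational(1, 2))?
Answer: Mul(Rational(105, 4), Pow(42, Rational(1, 2))) ≈ 170.12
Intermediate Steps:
Y = 73 (Y = Add(-3, Mul(-1, -76)) = Add(-3, 76) = 73)
I = Mul(-7, Pow(42, Rational(1, 2))) (I = Mul(-7, Pow(Add(134, -92), Rational(1, 2))) = Mul(-7, Pow(42, Rational(1, 2))) ≈ -45.365)
Function('g')(h, G) = Mul(Rational(15, 4), G) (Function('g')(h, G) = Mul(-3, Mul(Mul(-15, Pow(12, -1)), G)) = Mul(-3, Mul(Mul(-15, Rational(1, 12)), G)) = Mul(-3, Mul(Rational(-5, 4), G)) = Mul(Rational(15, 4), G))
Mul(-1, Function('g')(Y, I)) = Mul(-1, Mul(Rational(15, 4), Mul(-7, Pow(42, Rational(1, 2))))) = Mul(-1, Mul(Rational(-105, 4), Pow(42, Rational(1, 2)))) = Mul(Rational(105, 4), Pow(42, Rational(1, 2)))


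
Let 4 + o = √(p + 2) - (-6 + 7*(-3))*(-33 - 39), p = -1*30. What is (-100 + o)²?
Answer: 4194276 - 8192*I*√7 ≈ 4.1943e+6 - 21674.0*I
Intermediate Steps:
p = -30
o = -1948 + 2*I*√7 (o = -4 + (√(-30 + 2) - (-6 + 7*(-3))*(-33 - 39)) = -4 + (√(-28) - (-6 - 21)*(-72)) = -4 + (2*I*√7 - (-27)*(-72)) = -4 + (2*I*√7 - 1*1944) = -4 + (2*I*√7 - 1944) = -4 + (-1944 + 2*I*√7) = -1948 + 2*I*√7 ≈ -1948.0 + 5.2915*I)
(-100 + o)² = (-100 + (-1948 + 2*I*√7))² = (-2048 + 2*I*√7)²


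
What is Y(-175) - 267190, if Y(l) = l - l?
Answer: -267190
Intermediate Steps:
Y(l) = 0
Y(-175) - 267190 = 0 - 267190 = -267190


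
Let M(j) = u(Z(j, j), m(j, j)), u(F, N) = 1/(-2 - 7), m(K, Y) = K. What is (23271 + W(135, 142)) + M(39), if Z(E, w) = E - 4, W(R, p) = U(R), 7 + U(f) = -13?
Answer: 209258/9 ≈ 23251.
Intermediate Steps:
U(f) = -20 (U(f) = -7 - 13 = -20)
W(R, p) = -20
Z(E, w) = -4 + E
u(F, N) = -⅑ (u(F, N) = 1/(-9) = -⅑)
M(j) = -⅑
(23271 + W(135, 142)) + M(39) = (23271 - 20) - ⅑ = 23251 - ⅑ = 209258/9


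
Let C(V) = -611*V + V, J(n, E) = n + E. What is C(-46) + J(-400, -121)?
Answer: 27539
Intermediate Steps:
J(n, E) = E + n
C(V) = -610*V
C(-46) + J(-400, -121) = -610*(-46) + (-121 - 400) = 28060 - 521 = 27539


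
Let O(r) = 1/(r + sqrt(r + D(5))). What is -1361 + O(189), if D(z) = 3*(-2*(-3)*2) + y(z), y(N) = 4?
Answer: -48304423/35492 - sqrt(229)/35492 ≈ -1361.0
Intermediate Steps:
D(z) = 40 (D(z) = 3*(-2*(-3)*2) + 4 = 3*(6*2) + 4 = 3*12 + 4 = 36 + 4 = 40)
O(r) = 1/(r + sqrt(40 + r)) (O(r) = 1/(r + sqrt(r + 40)) = 1/(r + sqrt(40 + r)))
-1361 + O(189) = -1361 + 1/(189 + sqrt(40 + 189)) = -1361 + 1/(189 + sqrt(229))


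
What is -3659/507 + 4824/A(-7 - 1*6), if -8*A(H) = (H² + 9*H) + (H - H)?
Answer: -379931/507 ≈ -749.37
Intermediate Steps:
A(H) = -9*H/8 - H²/8 (A(H) = -((H² + 9*H) + (H - H))/8 = -((H² + 9*H) + 0)/8 = -(H² + 9*H)/8 = -9*H/8 - H²/8)
-3659/507 + 4824/A(-7 - 1*6) = -3659/507 + 4824/((-(-7 - 1*6)*(9 + (-7 - 1*6))/8)) = -3659*1/507 + 4824/((-(-7 - 6)*(9 + (-7 - 6))/8)) = -3659/507 + 4824/((-⅛*(-13)*(9 - 13))) = -3659/507 + 4824/((-⅛*(-13)*(-4))) = -3659/507 + 4824/(-13/2) = -3659/507 + 4824*(-2/13) = -3659/507 - 9648/13 = -379931/507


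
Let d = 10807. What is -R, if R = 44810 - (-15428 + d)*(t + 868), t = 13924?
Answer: -68398642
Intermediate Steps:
R = 68398642 (R = 44810 - (-15428 + 10807)*(13924 + 868) = 44810 - (-4621)*14792 = 44810 - 1*(-68353832) = 44810 + 68353832 = 68398642)
-R = -1*68398642 = -68398642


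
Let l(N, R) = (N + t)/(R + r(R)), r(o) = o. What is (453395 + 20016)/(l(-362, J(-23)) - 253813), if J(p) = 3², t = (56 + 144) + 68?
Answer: -4260699/2284364 ≈ -1.8652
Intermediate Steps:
t = 268 (t = 200 + 68 = 268)
J(p) = 9
l(N, R) = (268 + N)/(2*R) (l(N, R) = (N + 268)/(R + R) = (268 + N)/((2*R)) = (268 + N)*(1/(2*R)) = (268 + N)/(2*R))
(453395 + 20016)/(l(-362, J(-23)) - 253813) = (453395 + 20016)/((½)*(268 - 362)/9 - 253813) = 473411/((½)*(⅑)*(-94) - 253813) = 473411/(-47/9 - 253813) = 473411/(-2284364/9) = 473411*(-9/2284364) = -4260699/2284364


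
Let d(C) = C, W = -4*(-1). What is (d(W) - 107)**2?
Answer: 10609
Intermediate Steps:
W = 4
(d(W) - 107)**2 = (4 - 107)**2 = (-103)**2 = 10609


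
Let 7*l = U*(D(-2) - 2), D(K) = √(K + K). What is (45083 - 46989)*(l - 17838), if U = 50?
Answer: 238185196/7 - 190600*I/7 ≈ 3.4026e+7 - 27229.0*I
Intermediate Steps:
D(K) = √2*√K (D(K) = √(2*K) = √2*√K)
l = -100/7 + 100*I/7 (l = (50*(√2*√(-2) - 2))/7 = (50*(√2*(I*√2) - 2))/7 = (50*(2*I - 2))/7 = (50*(-2 + 2*I))/7 = (-100 + 100*I)/7 = -100/7 + 100*I/7 ≈ -14.286 + 14.286*I)
(45083 - 46989)*(l - 17838) = (45083 - 46989)*((-100/7 + 100*I/7) - 17838) = -1906*(-124966/7 + 100*I/7) = 238185196/7 - 190600*I/7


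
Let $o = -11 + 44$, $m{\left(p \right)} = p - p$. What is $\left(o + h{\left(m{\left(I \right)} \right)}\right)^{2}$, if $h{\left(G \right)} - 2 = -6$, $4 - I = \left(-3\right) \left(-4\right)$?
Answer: $841$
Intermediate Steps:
$I = -8$ ($I = 4 - \left(-3\right) \left(-4\right) = 4 - 12 = -8$)
$m{\left(p \right)} = 0$
$h{\left(G \right)} = -4$ ($h{\left(G \right)} = 2 - 6 = -4$)
$o = 33$
$\left(o + h{\left(m{\left(I \right)} \right)}\right)^{2} = \left(33 - 4\right)^{2} = 29^{2} = 841$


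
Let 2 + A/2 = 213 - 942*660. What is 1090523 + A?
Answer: -152495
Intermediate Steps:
A = -1243018 (A = -4 + 2*(213 - 942*660) = -4 + 2*(213 - 621720) = -4 + 2*(-621507) = -4 - 1243014 = -1243018)
1090523 + A = 1090523 - 1243018 = -152495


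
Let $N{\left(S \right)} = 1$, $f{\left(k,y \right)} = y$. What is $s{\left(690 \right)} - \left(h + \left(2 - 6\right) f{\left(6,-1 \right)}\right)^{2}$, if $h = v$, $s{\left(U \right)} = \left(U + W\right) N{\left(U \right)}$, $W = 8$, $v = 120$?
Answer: $-14678$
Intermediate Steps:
$s{\left(U \right)} = 8 + U$ ($s{\left(U \right)} = \left(U + 8\right) 1 = \left(8 + U\right) 1 = 8 + U$)
$h = 120$
$s{\left(690 \right)} - \left(h + \left(2 - 6\right) f{\left(6,-1 \right)}\right)^{2} = \left(8 + 690\right) - \left(120 + \left(2 - 6\right) \left(-1\right)\right)^{2} = 698 - \left(120 - -4\right)^{2} = 698 - \left(120 + 4\right)^{2} = 698 - 124^{2} = 698 - 15376 = -14678$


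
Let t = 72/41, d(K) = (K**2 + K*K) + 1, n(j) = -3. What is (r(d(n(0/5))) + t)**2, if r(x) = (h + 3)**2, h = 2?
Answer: 1203409/1681 ≈ 715.89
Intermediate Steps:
d(K) = 1 + 2*K**2 (d(K) = (K**2 + K**2) + 1 = 2*K**2 + 1 = 1 + 2*K**2)
t = 72/41 (t = 72*(1/41) = 72/41 ≈ 1.7561)
r(x) = 25 (r(x) = (2 + 3)**2 = 5**2 = 25)
(r(d(n(0/5))) + t)**2 = (25 + 72/41)**2 = (1097/41)**2 = 1203409/1681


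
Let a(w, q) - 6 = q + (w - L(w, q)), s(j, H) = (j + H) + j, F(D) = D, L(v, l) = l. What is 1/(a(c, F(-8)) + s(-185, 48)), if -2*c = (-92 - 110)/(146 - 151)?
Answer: -5/1681 ≈ -0.0029744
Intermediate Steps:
c = -101/5 (c = -(-92 - 110)/(2*(146 - 151)) = -(-101)/(-5) = -(-101)*(-1)/5 = -½*202/5 = -101/5 ≈ -20.200)
s(j, H) = H + 2*j (s(j, H) = (H + j) + j = H + 2*j)
a(w, q) = 6 + w (a(w, q) = 6 + (q + (w - q)) = 6 + w)
1/(a(c, F(-8)) + s(-185, 48)) = 1/((6 - 101/5) + (48 + 2*(-185))) = 1/(-71/5 + (48 - 370)) = 1/(-71/5 - 322) = 1/(-1681/5) = -5/1681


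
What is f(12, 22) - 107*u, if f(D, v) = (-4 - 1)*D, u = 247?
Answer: -26489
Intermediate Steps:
f(D, v) = -5*D
f(12, 22) - 107*u = -5*12 - 107*247 = -60 - 26429 = -26489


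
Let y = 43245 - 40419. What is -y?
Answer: -2826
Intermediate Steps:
y = 2826
-y = -1*2826 = -2826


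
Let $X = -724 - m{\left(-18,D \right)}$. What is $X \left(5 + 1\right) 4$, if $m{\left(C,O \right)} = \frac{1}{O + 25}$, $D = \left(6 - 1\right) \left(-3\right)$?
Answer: $- \frac{86892}{5} \approx -17378.0$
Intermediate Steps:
$D = -15$ ($D = 5 \left(-3\right) = -15$)
$m{\left(C,O \right)} = \frac{1}{25 + O}$
$X = - \frac{7241}{10}$ ($X = -724 - \frac{1}{25 - 15} = -724 - \frac{1}{10} = - \frac{7241}{10} \approx -724.1$)
$X \left(5 + 1\right) 4 = - \frac{7241 \left(5 + 1\right) 4}{10} = - \frac{7241 \cdot 6 \cdot 4}{10} = \left(- \frac{7241}{10}\right) 24 = - \frac{86892}{5}$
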